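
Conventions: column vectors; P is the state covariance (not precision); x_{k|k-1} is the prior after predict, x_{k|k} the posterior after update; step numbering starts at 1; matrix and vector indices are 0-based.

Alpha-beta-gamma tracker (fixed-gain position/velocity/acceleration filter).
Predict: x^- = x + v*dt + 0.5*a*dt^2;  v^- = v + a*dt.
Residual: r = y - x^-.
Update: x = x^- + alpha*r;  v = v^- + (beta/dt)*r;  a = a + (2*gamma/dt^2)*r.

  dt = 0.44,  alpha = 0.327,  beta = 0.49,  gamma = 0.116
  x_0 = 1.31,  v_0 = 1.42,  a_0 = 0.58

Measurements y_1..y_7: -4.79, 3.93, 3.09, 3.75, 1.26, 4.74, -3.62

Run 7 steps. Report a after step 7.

step 1: x_pred=1.9909  r=-6.7809  x^+=-0.2264  v^+=-5.8763  a^+=-7.5459
step 2: x_pred=-3.5424  r=7.4724  x^+=-1.0990  v^+=-0.8749  a^+=1.4087
step 3: x_pred=-1.3476  r=4.4376  x^+=0.1035  v^+=4.6867  a^+=6.7264
step 4: x_pred=2.8168  r=0.9332  x^+=3.1219  v^+=8.6856  a^+=7.8447
step 5: x_pred=7.7030  r=-6.4430  x^+=5.5961  v^+=4.9621  a^+=0.1238
step 6: x_pred=7.7914  r=-3.0514  x^+=6.7936  v^+=1.6184  a^+=-3.5329
step 7: x_pred=7.1637  r=-10.7837  x^+=3.6375  v^+=-11.9452  a^+=-16.4556

a_post = -16.4556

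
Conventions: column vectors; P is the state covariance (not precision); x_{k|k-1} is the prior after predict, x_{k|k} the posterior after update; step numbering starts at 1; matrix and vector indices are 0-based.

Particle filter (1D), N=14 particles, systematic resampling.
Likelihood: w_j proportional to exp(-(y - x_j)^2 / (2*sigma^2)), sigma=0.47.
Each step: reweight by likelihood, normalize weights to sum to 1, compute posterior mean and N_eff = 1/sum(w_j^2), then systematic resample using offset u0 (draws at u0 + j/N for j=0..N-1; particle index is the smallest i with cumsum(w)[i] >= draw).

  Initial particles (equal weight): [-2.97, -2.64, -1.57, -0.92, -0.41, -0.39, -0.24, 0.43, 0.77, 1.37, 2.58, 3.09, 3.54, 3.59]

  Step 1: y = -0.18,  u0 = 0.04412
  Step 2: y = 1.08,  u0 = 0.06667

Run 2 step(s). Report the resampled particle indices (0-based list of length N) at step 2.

step 1: w=[0.0000, 0.0000, 0.0035, 0.0793, 0.2430, 0.2479, 0.2717, 0.1180, 0.0355, 0.0012, 0.0000, 0.0000, 0.0000, 0.0000]  mean=-0.2602  Neff=4.6343  idx=[3, 4, 4, 4, 5, 5, 5, 5, 6, 6, 6, 6, 7, 8]
step 2: w=[0.0001, 0.0050, 0.0050, 0.0050, 0.0057, 0.0057, 0.0057, 0.0057, 0.0147, 0.0147, 0.0147, 0.0147, 0.2920, 0.6112]  mean=0.5670  Neff=2.1742  idx=[9, 12, 12, 12, 12, 13, 13, 13, 13, 13, 13, 13, 13, 13]

resampled_idx = [9, 12, 12, 12, 12, 13, 13, 13, 13, 13, 13, 13, 13, 13]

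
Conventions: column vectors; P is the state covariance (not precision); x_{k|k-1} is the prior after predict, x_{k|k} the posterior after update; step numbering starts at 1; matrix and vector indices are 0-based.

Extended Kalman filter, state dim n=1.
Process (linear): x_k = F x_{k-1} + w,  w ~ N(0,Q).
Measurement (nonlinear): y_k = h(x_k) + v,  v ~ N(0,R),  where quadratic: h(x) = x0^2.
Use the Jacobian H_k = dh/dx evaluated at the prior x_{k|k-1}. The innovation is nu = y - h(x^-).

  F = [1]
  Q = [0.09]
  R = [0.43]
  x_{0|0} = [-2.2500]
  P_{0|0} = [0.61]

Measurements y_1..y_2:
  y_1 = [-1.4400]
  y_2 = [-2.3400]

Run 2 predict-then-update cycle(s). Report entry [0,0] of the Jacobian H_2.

step 1: x^-=[-2.2500]  P^-=[0.7000]  H_jac=[-4.5000]  S=[14.6050]  K=[-0.2157]  nu=[-6.5025]  x^+=[-0.8475]  P^+=[0.0206]
step 2: x^-=[-0.8475]  P^-=[0.1106]  H_jac=[-1.6951]  S=[0.7478]  K=[-0.2507]  nu=[-3.0583]  x^+=[-0.0808]  P^+=[0.0636]

H_jac[0,0] = -1.6951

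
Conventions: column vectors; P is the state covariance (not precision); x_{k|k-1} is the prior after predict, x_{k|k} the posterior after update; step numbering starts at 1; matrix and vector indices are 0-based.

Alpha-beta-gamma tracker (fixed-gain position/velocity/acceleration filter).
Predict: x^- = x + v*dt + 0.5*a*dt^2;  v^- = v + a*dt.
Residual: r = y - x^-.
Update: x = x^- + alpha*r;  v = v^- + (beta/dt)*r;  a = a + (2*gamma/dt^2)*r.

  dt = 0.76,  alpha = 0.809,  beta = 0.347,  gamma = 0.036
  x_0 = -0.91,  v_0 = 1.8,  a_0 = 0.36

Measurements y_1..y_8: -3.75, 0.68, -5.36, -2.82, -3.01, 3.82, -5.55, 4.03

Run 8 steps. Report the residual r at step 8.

resid = 8.7823

step 1: x_pred=0.5620  r=-4.3120  x^+=-2.9264  v^+=0.1048  a^+=-0.1775
step 2: x_pred=-2.8980  r=3.5780  x^+=-0.0034  v^+=1.6036  a^+=0.2685
step 3: x_pred=1.2929  r=-6.6529  x^+=-4.0893  v^+=-1.2299  a^+=-0.5608
step 4: x_pred=-5.1860  r=2.3660  x^+=-3.2719  v^+=-0.5759  a^+=-0.2659
step 5: x_pred=-3.7863  r=0.7763  x^+=-3.1583  v^+=-0.4235  a^+=-0.1691
step 6: x_pred=-3.5289  r=7.3489  x^+=2.4164  v^+=2.8034  a^+=0.7470
step 7: x_pred=4.7627  r=-10.3127  x^+=-3.5803  v^+=-1.3374  a^+=-0.5385
step 8: x_pred=-4.7523  r=8.7823  x^+=2.3526  v^+=2.2631  a^+=0.5562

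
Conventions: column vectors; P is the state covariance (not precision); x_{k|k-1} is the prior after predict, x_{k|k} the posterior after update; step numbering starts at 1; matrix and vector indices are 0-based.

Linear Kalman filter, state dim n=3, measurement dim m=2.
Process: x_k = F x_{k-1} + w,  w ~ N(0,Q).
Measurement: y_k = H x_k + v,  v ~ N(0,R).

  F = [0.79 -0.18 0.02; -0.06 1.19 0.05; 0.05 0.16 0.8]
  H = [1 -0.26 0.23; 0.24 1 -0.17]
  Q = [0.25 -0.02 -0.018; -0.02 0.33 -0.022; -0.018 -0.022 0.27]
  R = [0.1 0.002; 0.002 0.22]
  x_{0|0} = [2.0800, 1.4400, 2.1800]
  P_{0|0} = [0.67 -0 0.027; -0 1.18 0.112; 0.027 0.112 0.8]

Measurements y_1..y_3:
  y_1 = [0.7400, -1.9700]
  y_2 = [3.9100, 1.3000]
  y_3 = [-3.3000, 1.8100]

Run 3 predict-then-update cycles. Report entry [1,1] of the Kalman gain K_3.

step 1: x^-=[1.4276, 1.6978, 2.0784]  P^-=[0.7067 -0.3010 -0.0114; -0.3010 2.0186 0.3390; -0.0114 0.3390 0.8447]  S=[1.0986 -0.5742; -0.5742 2.0449]  K=[0.7959 0.1602; -0.2321 0.8585; 0.1588 0.1388]  nu=[-0.7242, -3.6571]  x^+=[0.2655, -1.2736, 1.4559]  P^+=[0.1048 -0.0083 -0.1177; -0.0083 0.2236 0.1956; -0.1177 0.1956 0.8029]
step 2: x^-=[0.4681, -1.4587, 0.9742]  P^-=[0.3202 -0.0816 -0.1105; -0.0816 0.6743 0.2451; -0.1105 0.2451 0.8304]  S=[0.4720 -0.1255; -0.1255 0.8232]  K=[0.7025 0.1242; -0.2364 0.7086; 0.0632 0.1037]  nu=[2.8386, 2.8120]  x^+=[2.8115, -0.1371, 1.4451]  P^+=[0.0965 -0.0168 -0.1319; -0.0168 0.1925 0.1942; -0.1319 0.1942 0.8213]
step 3: x^-=[2.2747, -0.2596, 1.2747]  P^-=[0.3160 -0.0832 -0.1194; -0.0832 0.6313 0.2388; -0.1194 0.2388 0.8397]  S=[0.4628 -0.1179; -0.1179 0.7824]  K=[0.7012 0.1223; -0.2390 0.6935; 0.0490 0.0935]  nu=[-5.9353, 1.7403]  x^+=[-1.6747, 2.3656, 1.1467]  P^+=[0.0969 -0.0180 -0.1358; -0.0180 0.1895 0.1948; -0.1358 0.1948 0.8328]

K[1,1] = 0.6935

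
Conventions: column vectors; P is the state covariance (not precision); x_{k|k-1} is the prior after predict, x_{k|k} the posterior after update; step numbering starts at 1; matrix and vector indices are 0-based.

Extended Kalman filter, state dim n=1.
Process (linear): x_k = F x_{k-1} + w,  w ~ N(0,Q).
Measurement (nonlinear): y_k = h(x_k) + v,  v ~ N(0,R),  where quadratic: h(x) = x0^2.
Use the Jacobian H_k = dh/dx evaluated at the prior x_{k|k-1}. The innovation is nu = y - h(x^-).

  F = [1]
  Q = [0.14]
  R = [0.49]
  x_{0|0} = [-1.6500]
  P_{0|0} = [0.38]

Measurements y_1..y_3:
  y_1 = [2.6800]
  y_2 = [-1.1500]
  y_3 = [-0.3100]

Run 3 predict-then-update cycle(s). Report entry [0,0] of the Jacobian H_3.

H_jac[0,0] = -1.4066

step 1: x^-=[-1.6500]  P^-=[0.5200]  H_jac=[-3.3000]  S=[6.1528]  K=[-0.2789]  nu=[-0.0425]  x^+=[-1.6381]  P^+=[0.0414]
step 2: x^-=[-1.6381]  P^-=[0.1814]  H_jac=[-3.2763]  S=[2.4373]  K=[-0.2439]  nu=[-3.8335]  x^+=[-0.7033]  P^+=[0.0365]
step 3: x^-=[-0.7033]  P^-=[0.1765]  H_jac=[-1.4066]  S=[0.8392]  K=[-0.2958]  nu=[-0.8046]  x^+=[-0.4653]  P^+=[0.1030]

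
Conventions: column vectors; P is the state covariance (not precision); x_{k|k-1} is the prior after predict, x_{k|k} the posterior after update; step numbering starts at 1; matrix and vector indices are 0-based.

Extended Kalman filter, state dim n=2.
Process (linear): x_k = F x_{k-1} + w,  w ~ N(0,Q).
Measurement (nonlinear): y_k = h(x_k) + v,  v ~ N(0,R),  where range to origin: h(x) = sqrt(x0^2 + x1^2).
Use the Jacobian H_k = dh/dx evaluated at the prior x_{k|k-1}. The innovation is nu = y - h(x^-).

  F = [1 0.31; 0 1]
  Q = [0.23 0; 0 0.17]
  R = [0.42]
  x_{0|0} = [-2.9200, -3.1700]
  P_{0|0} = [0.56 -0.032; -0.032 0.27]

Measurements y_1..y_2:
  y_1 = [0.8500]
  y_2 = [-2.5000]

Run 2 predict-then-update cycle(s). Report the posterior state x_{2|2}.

step 1: x^-=[-3.9027, -3.1700]  P^-=[0.7961 0.0517; 0.0517 0.4400]  H_jac=[-0.7762 -0.6305]  S=[1.1252]  K=[-0.5782; -0.2822]  nu=[-4.1779]  x^+=[-1.4871, -1.9909]  P^+=[0.4200 -0.1319; -0.1319 0.3504]
step 2: x^-=[-2.1043, -1.9909]  P^-=[0.6019 -0.0233; -0.0233 0.5204]  H_jac=[-0.7264 -0.6873]  S=[0.9601]  K=[-0.4387; -0.3549]  nu=[-5.3969]  x^+=[0.2633, -0.0757]  P^+=[0.4171 -0.1728; -0.1728 0.3995]

x_post = [0.2633, -0.0757]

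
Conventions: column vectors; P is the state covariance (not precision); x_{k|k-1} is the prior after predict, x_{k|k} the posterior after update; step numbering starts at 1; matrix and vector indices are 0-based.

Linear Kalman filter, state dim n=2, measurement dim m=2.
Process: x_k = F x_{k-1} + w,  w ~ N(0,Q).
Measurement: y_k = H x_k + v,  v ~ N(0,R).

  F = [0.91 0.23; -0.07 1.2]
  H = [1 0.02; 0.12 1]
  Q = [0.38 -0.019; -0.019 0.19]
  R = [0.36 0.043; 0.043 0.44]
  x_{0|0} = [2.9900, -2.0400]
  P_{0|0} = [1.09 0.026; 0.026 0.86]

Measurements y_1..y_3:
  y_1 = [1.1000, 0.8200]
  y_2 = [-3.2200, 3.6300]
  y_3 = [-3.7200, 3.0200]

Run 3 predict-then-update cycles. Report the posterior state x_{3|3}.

step 1: x^-=[2.2517, -2.6573]  P^-=[1.3390 0.1769; 0.1769 1.4294]  S=[1.7067 0.4096; 0.4096 1.9311]  K=[0.7846 0.0084; -0.0631 0.7646]  nu=[-1.0986, 3.2071]  x^+=[1.4166, -0.1360]  P^+=[0.2828 0.0035; 0.0035 0.3333]
step 2: x^-=[1.2579, -0.2624]  P^-=[0.6332 0.0587; 0.0587 0.6707]  S=[0.9959 0.1913; 0.1913 1.1339]  K=[0.6348 0.0117; -0.0438 0.6051]  nu=[-4.4726, 3.7414]  x^+=[-1.5375, 2.1973]  P^+=[0.2289 0.0050; 0.0050 0.2638]
step 3: x^-=[-0.8937, 2.7444]  P^-=[0.5856 0.0446; 0.0446 0.5701]  S=[0.9476 0.1694; 0.1694 1.0292]  K=[0.6171 0.0100; -0.0421 0.5660]  nu=[-2.8812, 0.3828]  x^+=[-2.6679, 3.0824]  P^+=[0.2225 0.0043; 0.0043 0.2467]

x_post = [-2.6679, 3.0824]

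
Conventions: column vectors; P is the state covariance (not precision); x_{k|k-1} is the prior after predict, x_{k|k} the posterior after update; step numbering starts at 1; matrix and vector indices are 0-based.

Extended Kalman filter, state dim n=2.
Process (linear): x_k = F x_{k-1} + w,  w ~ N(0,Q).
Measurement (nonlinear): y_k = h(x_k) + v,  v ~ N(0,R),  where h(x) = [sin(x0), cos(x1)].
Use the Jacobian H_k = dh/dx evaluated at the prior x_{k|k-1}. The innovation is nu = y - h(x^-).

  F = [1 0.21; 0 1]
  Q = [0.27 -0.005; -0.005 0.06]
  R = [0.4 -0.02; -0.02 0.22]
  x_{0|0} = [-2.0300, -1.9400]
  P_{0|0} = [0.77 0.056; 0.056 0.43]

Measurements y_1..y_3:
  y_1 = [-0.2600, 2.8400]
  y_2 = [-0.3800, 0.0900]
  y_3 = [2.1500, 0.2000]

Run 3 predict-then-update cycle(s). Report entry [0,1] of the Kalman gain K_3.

K[0,1] = -0.0979

step 1: x^-=[-2.4374, -1.9400]  P^-=[1.0825 0.1413; 0.1413 0.4900]  H_jac=[-0.7621 0.0000; 0.0000 0.9326]  S=[1.0288 -0.1204; -0.1204 0.6462]  K=[-0.7954 0.0557; -0.0224 0.7030]  nu=[0.3874, 3.2009]  x^+=[-2.5673, 0.3016]  P^+=[0.4189 0.0302; 0.0302 0.1663]
step 2: x^-=[-2.5040, 0.3016]  P^-=[0.7089 0.0601; 0.0601 0.2263]  H_jac=[-0.8035 0.0000; 0.0000 -0.2971]  S=[0.8577 -0.0056; -0.0056 0.2400]  K=[-0.6647 -0.0901; -0.0582 -0.2815]  nu=[0.2153, -0.8649]  x^+=[-2.5692, 0.5326]  P^+=[0.3287 0.0220; 0.0220 0.2046]
step 3: x^-=[-2.4573, 0.5326]  P^-=[0.6169 0.0599; 0.0599 0.2646]  H_jac=[-0.7749 0.0000; 0.0000 -0.5078]  S=[0.7704 0.0036; 0.0036 0.2882]  K=[-0.6200 -0.0979; -0.0581 -0.4654]  nu=[2.7821, -0.6615]  x^+=[-4.1176, 0.6788]  P^+=[0.3175 0.0180; 0.0180 0.1994]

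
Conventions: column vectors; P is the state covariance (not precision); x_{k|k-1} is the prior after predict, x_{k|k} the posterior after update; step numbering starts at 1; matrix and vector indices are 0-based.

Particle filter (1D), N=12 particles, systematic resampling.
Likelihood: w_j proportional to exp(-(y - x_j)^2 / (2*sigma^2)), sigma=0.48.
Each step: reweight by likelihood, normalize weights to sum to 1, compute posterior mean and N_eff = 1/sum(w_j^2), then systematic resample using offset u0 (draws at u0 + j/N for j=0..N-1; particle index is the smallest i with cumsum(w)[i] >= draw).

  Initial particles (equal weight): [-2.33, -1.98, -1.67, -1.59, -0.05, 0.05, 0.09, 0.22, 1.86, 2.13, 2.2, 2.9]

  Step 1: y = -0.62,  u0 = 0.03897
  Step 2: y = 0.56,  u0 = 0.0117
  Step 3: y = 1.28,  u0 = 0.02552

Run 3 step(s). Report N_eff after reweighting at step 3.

N_eff = 9.4781

step 1: w=[0.0011, 0.0109, 0.0549, 0.0780, 0.2970, 0.2269, 0.2013, 0.1300, 0.0000, 0.0000, 0.0000, 0.0000]  mean=-0.1965  Neff=4.8471  idx=[2, 3, 4, 4, 4, 5, 5, 5, 6, 6, 7, 7]
step 2: w=[0.0000, 0.0000, 0.0764, 0.0764, 0.0764, 0.0974, 0.0974, 0.0974, 0.1060, 0.1060, 0.1333, 0.1333]  mean=0.0809  Neff=9.6174  idx=[2, 3, 4, 5, 6, 7, 7, 8, 9, 10, 10, 11]
step 3: w=[0.0378, 0.0378, 0.0378, 0.0659, 0.0659, 0.0659, 0.0659, 0.0813, 0.0813, 0.1534, 0.1534, 0.1534]  mean=0.1234  Neff=9.4781  idx=[0, 2, 4, 5, 6, 7, 8, 9, 9, 10, 11, 11]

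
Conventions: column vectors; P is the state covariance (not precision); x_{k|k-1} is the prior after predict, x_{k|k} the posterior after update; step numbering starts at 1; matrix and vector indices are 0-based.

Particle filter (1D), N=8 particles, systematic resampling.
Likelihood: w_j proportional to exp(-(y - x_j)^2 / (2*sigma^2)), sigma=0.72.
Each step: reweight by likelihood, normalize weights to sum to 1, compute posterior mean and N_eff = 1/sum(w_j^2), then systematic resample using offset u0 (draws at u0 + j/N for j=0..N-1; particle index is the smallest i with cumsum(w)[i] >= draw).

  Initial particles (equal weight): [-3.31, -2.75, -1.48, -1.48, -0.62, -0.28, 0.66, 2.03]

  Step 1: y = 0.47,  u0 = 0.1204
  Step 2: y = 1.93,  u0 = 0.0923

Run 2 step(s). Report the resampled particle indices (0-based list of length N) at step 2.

step 1: w=[0.0000, 0.0000, 0.0127, 0.0127, 0.1580, 0.2889, 0.4801, 0.0475]  mean=0.1968  Neff=2.9281  idx=[4, 5, 5, 6, 6, 6, 6, 7]
step 2: w=[0.0010, 0.0049, 0.0049, 0.1138, 0.1138, 0.1138, 0.1138, 0.5341]  mean=1.3812  Neff=2.9667  idx=[3, 4, 5, 7, 7, 7, 7, 7]

resampled_idx = [3, 4, 5, 7, 7, 7, 7, 7]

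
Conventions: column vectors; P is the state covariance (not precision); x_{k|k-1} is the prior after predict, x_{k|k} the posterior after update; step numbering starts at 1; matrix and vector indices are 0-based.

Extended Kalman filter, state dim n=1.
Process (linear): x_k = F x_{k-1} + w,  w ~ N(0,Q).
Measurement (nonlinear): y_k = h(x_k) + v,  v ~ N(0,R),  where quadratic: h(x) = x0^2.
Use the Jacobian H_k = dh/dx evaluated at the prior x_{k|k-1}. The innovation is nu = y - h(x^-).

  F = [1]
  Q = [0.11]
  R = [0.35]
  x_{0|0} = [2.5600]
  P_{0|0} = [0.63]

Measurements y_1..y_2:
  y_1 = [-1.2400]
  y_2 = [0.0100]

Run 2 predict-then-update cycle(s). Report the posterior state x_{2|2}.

step 1: x^-=[2.5600]  P^-=[0.7400]  H_jac=[5.1200]  S=[19.7487]  K=[0.1919]  nu=[-7.7936]  x^+=[1.0648]  P^+=[0.0131]
step 2: x^-=[1.0648]  P^-=[0.1231]  H_jac=[2.1296]  S=[0.9083]  K=[0.2886]  nu=[-1.1238]  x^+=[0.7404]  P^+=[0.0474]

x_post = [0.7404]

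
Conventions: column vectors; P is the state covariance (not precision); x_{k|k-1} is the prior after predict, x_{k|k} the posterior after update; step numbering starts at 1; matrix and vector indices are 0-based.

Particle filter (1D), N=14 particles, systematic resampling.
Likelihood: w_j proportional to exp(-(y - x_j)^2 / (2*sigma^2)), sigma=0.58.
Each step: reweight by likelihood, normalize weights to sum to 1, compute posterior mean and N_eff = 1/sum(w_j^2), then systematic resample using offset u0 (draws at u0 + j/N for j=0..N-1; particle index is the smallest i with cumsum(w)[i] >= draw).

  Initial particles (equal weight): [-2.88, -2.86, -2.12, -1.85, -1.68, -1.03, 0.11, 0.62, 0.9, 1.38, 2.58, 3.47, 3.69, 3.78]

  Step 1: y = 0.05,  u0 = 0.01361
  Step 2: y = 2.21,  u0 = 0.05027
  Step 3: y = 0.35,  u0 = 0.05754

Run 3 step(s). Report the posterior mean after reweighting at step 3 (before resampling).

step 1: w=[0.0000, 0.0000, 0.0004, 0.0021, 0.0053, 0.0796, 0.4482, 0.2780, 0.1539, 0.0325, 0.0000, 0.0000, 0.0000, 0.0000]  mean=0.3095  Neff=3.2337  idx=[5, 5, 6, 6, 6, 6, 6, 6, 7, 7, 7, 7, 8, 8]
step 2: w=[0.0000, 0.0000, 0.0055, 0.0055, 0.0055, 0.0055, 0.0055, 0.0055, 0.0905, 0.0905, 0.0905, 0.0905, 0.3025, 0.3025]  mean=0.7725  Neff=4.6313  idx=[8, 8, 9, 10, 11, 12, 12, 12, 12, 12, 13, 13, 13, 13]
step 3: w=[0.0877, 0.0877, 0.0877, 0.0877, 0.0877, 0.0624, 0.0624, 0.0624, 0.0624, 0.0624, 0.0624, 0.0624, 0.0624, 0.0624]  mean=0.7772  Neff=13.6060  idx=[0, 1, 2, 3, 3, 4, 5, 6, 8, 9, 10, 11, 12, 13]

post_mean = 0.7772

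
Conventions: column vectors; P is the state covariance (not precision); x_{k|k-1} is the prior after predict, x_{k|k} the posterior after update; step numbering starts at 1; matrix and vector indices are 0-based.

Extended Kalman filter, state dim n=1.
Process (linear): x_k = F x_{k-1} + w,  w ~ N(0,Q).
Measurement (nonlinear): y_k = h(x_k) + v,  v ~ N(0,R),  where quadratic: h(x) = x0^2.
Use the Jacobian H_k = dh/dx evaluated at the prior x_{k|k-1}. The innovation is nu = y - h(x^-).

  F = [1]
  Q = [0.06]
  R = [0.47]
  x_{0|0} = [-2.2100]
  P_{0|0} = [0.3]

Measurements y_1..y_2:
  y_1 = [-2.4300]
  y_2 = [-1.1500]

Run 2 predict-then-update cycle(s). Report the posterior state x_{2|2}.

x_post = [-0.3779]

step 1: x^-=[-2.2100]  P^-=[0.3600]  H_jac=[-4.4200]  S=[7.5031]  K=[-0.2121]  nu=[-7.3141]  x^+=[-0.6589]  P^+=[0.0226]
step 2: x^-=[-0.6589]  P^-=[0.0826]  H_jac=[-1.3178]  S=[0.6133]  K=[-0.1774]  nu=[-1.5841]  x^+=[-0.3779]  P^+=[0.0633]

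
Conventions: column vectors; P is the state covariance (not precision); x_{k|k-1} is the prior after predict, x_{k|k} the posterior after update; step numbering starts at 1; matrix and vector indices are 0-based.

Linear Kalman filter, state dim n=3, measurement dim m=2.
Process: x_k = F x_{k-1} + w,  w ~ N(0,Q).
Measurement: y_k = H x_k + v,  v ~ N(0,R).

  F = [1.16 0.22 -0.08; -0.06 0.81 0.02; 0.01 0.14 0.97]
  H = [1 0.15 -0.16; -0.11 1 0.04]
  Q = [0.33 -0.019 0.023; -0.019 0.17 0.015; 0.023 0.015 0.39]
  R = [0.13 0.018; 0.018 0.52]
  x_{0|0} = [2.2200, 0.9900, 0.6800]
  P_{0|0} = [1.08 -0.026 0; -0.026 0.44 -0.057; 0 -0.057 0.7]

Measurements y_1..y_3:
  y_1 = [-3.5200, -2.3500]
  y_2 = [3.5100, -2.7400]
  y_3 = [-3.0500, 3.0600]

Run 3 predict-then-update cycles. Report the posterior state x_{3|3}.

x_post = [-1.8709, 0.2523, 1.1551]

step 1: x^-=[2.7386, 0.6823, 0.8204]  P^-=[1.7978 -0.0375 -0.0210; -0.0375 0.4635 0.0329; -0.0210 0.0329 1.0418]  S=[1.9588 -0.1601; -0.1601 1.0180]  K=[0.9094 -0.0889; 0.0520 0.4688; -0.0883 0.0616]  nu=[-6.2297, -2.7639]  x^+=[-2.6807, -0.9373, 1.2001]  P^+=[0.1440 -0.0201 0.1520; -0.0201 0.2423 0.0063; 0.1520 0.0063 1.0209]
step 2: x^-=[-3.4118, -0.5743, 1.0060]  P^-=[0.5033 -0.0023 0.1218; -0.0023 0.3317 0.0584; 0.1218 0.0584 1.3600]  S=[0.6331 -0.0005; -0.0005 0.8640]  K=[0.7636 -0.0606; 0.0606 0.3869; -0.1374 0.1149]  nu=[7.1690, -2.5812]  x^+=[2.2186, -1.1387, -0.2754]  P^+=[0.1309 -0.0111 0.1943; -0.0111 0.2000 0.0252; 0.1943 0.0252 1.3366]
step 3: x^-=[2.3451, -1.0610, -0.4044]  P^-=[0.4818 -0.0010 0.1487; -0.0010 0.3037 0.0721; 0.1487 0.0721 1.6621]  S=[0.6098 -0.0036; -0.0036 0.8369]  K=[0.7505 -0.0542; 0.0563 0.3667; -0.1737 0.1454]  nu=[-5.3006, 4.3951]  x^+=[-1.8709, 0.2523, 1.1551]  P^+=[0.1356 -0.0092 0.2352; -0.0092 0.1894 0.0333; 0.2352 0.0333 1.6259]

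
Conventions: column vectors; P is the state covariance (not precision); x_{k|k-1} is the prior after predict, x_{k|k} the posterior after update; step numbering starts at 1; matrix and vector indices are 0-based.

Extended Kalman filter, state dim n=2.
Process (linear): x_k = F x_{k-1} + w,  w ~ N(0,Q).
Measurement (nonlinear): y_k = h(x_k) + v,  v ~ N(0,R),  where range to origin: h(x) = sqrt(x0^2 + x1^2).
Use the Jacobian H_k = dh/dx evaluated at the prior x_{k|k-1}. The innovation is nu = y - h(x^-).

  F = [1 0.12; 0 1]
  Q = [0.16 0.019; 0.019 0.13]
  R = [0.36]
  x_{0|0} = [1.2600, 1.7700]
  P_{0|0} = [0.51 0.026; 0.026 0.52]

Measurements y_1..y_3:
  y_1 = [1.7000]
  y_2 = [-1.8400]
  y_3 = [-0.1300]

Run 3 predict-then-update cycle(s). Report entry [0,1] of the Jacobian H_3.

step 1: x^-=[1.4724, 1.7700]  P^-=[0.6837 0.1074; 0.1074 0.6500]  H_jac=[0.6395 0.7688]  S=[1.1294]  K=[0.4603; 0.5033]  nu=[-0.6024]  x^+=[1.1952, 1.4669]  P^+=[0.4445 -0.1542; -0.1542 0.3639]
step 2: x^-=[1.3712, 1.4669]  P^-=[0.5727 -0.0915; -0.0915 0.4939]  H_jac=[0.6829 0.7305]  S=[0.7993]  K=[0.4056; 0.3732]  nu=[-3.8479]  x^+=[-0.1896, 0.0307]  P^+=[0.4412 -0.2125; -0.2125 0.3826]
step 3: x^-=[-0.1859, 0.0307]  P^-=[0.5557 -0.1476; -0.1476 0.5126]  H_jac=[-0.9866 0.1630]  S=[0.9620]  K=[-0.5949; 0.2382]  nu=[-0.3184]  x^+=[0.0035, -0.0452]  P^+=[0.2152 -0.0113; -0.0113 0.4580]

H_jac[0,1] = 0.1630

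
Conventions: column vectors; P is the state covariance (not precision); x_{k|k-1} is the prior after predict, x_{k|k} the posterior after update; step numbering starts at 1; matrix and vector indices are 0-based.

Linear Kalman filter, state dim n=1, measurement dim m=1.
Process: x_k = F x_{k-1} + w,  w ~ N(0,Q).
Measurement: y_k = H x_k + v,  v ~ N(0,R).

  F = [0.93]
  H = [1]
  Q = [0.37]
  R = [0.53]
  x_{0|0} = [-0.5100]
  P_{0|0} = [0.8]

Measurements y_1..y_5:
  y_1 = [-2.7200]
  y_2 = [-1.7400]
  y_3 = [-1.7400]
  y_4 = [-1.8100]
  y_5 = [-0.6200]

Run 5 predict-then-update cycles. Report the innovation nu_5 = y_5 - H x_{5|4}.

step 1: x^-=[-0.4743]  P^-=[1.0619]  S=[1.5919]  K=[0.6671]  nu=[-2.2457]  x^+=[-1.9723]  P^+=[0.3535]
step 2: x^-=[-1.8343]  P^-=[0.6758]  S=[1.2058]  K=[0.5605]  nu=[0.0943]  x^+=[-1.7814]  P^+=[0.2970]
step 3: x^-=[-1.6567]  P^-=[0.6269]  S=[1.1569]  K=[0.5419]  nu=[-0.0833]  x^+=[-1.7019]  P^+=[0.2872]
step 4: x^-=[-1.5827]  P^-=[0.6184]  S=[1.1484]  K=[0.5385]  nu=[-0.2273]  x^+=[-1.7051]  P^+=[0.2854]
step 5: x^-=[-1.5858]  P^-=[0.6168]  S=[1.1468]  K=[0.5379]  nu=[0.9658]  x^+=[-1.0663]  P^+=[0.2851]

innov = [0.9658]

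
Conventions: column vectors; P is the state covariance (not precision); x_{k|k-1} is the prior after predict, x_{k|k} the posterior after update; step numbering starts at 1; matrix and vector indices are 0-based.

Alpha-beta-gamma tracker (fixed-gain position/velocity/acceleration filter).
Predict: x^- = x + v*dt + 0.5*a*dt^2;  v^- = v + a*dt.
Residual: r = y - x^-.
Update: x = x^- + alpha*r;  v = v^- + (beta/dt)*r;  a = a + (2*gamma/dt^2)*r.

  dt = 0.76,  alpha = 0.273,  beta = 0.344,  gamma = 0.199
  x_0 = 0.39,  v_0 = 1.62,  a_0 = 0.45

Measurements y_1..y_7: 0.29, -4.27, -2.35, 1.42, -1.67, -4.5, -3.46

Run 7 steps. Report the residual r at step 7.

resid = -4.4778

step 1: x_pred=1.7512  r=-1.4612  x^+=1.3523  v^+=1.3006  a^+=-0.5568
step 2: x_pred=2.1799  r=-6.4499  x^+=0.4191  v^+=-2.0420  a^+=-5.0012
step 3: x_pred=-2.5772  r=0.2272  x^+=-2.5151  v^+=-5.7401  a^+=-4.8447
step 4: x_pred=-8.2768  r=9.6968  x^+=-5.6295  v^+=-5.0330  a^+=1.8370
step 5: x_pred=-8.9241  r=7.2541  x^+=-6.9437  v^+=-0.3535  a^+=6.8355
step 6: x_pred=-5.2383  r=0.7383  x^+=-5.0367  v^+=5.1757  a^+=7.3442
step 7: x_pred=1.0178  r=-4.4778  x^+=-0.2047  v^+=8.7304  a^+=4.2587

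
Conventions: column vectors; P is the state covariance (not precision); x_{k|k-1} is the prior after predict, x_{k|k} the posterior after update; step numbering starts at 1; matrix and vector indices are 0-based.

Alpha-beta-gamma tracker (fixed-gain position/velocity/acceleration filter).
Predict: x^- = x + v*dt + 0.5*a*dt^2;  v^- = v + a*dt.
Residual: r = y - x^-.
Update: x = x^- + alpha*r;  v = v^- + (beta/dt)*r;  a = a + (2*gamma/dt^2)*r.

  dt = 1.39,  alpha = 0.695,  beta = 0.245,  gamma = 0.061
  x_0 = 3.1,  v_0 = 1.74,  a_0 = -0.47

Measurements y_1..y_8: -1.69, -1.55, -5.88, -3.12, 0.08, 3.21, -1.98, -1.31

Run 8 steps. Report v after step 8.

v_post = 0.7121

step 1: x_pred=5.0646  r=-6.7546  x^+=0.3701  v^+=-0.1039  a^+=-0.8965
step 2: x_pred=-0.6403  r=-0.9097  x^+=-1.2725  v^+=-1.5103  a^+=-0.9540
step 3: x_pred=-4.2935  r=-1.5865  x^+=-5.3961  v^+=-3.1160  a^+=-1.0541
step 4: x_pred=-10.7457  r=7.6257  x^+=-5.4458  v^+=-3.2371  a^+=-0.5726
step 5: x_pred=-10.4986  r=10.5786  x^+=-3.1465  v^+=-2.1685  a^+=0.0954
step 6: x_pred=-6.0686  r=9.2786  x^+=0.3800  v^+=-0.4005  a^+=0.6812
step 7: x_pred=0.4814  r=-2.4614  x^+=-1.2293  v^+=0.1126  a^+=0.5258
step 8: x_pred=-0.5648  r=-0.7452  x^+=-1.0827  v^+=0.7121  a^+=0.4788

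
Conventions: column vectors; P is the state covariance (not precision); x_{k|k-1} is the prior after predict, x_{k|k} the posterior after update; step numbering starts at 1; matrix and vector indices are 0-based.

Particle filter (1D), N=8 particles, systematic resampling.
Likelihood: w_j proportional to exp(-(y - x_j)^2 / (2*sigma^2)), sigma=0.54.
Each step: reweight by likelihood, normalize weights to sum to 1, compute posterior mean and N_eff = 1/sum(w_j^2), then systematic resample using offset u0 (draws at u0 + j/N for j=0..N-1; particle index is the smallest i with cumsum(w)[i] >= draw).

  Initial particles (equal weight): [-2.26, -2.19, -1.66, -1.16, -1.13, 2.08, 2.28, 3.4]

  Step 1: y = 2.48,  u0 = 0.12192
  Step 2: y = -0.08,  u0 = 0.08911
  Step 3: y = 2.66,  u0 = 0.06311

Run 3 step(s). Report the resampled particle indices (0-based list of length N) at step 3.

step 1: w=[0.0000, 0.0000, 0.0000, 0.0000, 0.0000, 0.3942, 0.4843, 0.1215]  mean=2.3372  Neff=2.4710  idx=[5, 5, 5, 6, 6, 6, 6, 7]
step 2: w=[0.2598, 0.2598, 0.2598, 0.0551, 0.0551, 0.0551, 0.0551, 0.0000]  mean=2.1241  Neff=4.6583  idx=[0, 0, 1, 1, 2, 2, 4, 6]
step 3: w=[0.1139, 0.1139, 0.1139, 0.1139, 0.1139, 0.1139, 0.1583, 0.1583]  mean=2.1433  Neff=7.8151  idx=[0, 1, 2, 3, 4, 6, 6, 7]

resampled_idx = [0, 1, 2, 3, 4, 6, 6, 7]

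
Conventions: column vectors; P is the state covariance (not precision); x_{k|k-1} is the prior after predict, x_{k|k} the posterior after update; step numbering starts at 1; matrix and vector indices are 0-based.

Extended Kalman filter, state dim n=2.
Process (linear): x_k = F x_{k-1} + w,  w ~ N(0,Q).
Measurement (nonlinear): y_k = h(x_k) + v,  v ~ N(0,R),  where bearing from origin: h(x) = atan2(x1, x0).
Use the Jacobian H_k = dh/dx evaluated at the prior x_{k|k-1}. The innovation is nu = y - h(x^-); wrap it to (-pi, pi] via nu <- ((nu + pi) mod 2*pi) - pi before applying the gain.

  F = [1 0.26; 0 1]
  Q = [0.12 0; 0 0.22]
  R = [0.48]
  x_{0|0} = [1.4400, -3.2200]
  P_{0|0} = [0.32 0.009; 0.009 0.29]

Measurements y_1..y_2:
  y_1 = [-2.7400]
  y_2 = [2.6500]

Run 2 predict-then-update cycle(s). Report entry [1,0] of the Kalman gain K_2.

step 1: x^-=[0.6028, -3.2200]  P^-=[0.4643 0.0844; 0.0844 0.5100]  H_jac=[0.3000 0.0562]  S=[0.5263]  K=[0.2737; 0.1026]  nu=[-1.3543]  x^+=[0.2321, -3.3589]  P^+=[0.4249 0.0696; 0.0696 0.5045]
step 2: x^-=[-0.6412, -3.3589]  P^-=[0.6152 0.2008; 0.2008 0.7245]  H_jac=[0.2872 -0.0548]  S=[0.5266]  K=[0.3146; 0.0341]  nu=[-1.8738]  x^+=[-1.2308, -3.4228]  P^+=[0.5630 0.1951; 0.1951 0.7239]

K[1,0] = 0.0341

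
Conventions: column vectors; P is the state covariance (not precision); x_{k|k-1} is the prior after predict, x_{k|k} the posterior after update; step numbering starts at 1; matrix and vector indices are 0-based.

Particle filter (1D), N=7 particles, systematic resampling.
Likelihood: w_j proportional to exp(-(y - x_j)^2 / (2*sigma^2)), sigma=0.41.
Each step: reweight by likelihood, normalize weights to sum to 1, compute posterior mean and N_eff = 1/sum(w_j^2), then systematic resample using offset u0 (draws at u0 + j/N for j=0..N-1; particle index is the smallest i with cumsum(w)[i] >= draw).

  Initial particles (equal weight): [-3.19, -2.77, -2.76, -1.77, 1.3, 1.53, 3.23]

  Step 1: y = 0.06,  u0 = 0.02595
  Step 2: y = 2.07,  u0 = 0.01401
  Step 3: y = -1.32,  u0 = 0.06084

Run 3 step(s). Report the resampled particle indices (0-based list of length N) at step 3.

resampled_idx = [0, 1, 1, 2, 3, 3, 4]

step 1: w=[0.0000, 0.0000, 0.0000, 0.0039, 0.8612, 0.1349, 0.0000]  mean=1.3189  Neff=1.3161  idx=[4, 4, 4, 4, 4, 4, 5]
step 2: w=[0.1183, 0.1183, 0.1183, 0.1183, 0.1183, 0.1183, 0.2900]  mean=1.3667  Neff=5.9487  idx=[0, 1, 2, 3, 4, 6, 6]
step 3: w=[0.1981, 0.1981, 0.1981, 0.1981, 0.1981, 0.0047, 0.0047]  mean=1.3022  Neff=5.0941  idx=[0, 1, 1, 2, 3, 3, 4]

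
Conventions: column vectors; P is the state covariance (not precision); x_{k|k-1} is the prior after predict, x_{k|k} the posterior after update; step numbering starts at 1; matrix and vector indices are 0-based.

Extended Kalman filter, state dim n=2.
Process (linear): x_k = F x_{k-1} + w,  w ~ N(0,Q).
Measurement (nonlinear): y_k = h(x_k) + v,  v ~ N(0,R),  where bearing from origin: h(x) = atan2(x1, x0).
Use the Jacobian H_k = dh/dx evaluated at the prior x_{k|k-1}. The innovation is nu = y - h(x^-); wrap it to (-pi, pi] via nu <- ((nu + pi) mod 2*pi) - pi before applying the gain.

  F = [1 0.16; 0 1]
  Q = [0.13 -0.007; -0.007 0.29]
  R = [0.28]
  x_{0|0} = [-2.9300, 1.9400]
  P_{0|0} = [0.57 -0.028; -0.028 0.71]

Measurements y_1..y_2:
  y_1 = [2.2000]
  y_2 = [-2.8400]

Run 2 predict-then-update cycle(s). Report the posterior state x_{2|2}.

step 1: x^-=[-2.6196, 1.9400]  P^-=[0.7092 0.0786; 0.0786 1.0000]  H_jac=[-0.1826 -0.2465]  S=[0.3715]  K=[-0.4007; -0.7022]  nu=[-0.3042]  x^+=[-2.4977, 2.1536]  P^+=[0.6496 -0.0259; -0.0259 0.8168]
step 2: x^-=[-2.1531, 2.1536]  P^-=[0.7922 0.0978; 0.0978 1.1068]  H_jac=[-0.2322 -0.2322]  S=[0.3929]  K=[-0.5259; -0.7118]  nu=[1.0871]  x^+=[-2.7249, 1.3798]  P^+=[0.6835 -0.0493; -0.0493 0.9077]

x_post = [-2.7249, 1.3798]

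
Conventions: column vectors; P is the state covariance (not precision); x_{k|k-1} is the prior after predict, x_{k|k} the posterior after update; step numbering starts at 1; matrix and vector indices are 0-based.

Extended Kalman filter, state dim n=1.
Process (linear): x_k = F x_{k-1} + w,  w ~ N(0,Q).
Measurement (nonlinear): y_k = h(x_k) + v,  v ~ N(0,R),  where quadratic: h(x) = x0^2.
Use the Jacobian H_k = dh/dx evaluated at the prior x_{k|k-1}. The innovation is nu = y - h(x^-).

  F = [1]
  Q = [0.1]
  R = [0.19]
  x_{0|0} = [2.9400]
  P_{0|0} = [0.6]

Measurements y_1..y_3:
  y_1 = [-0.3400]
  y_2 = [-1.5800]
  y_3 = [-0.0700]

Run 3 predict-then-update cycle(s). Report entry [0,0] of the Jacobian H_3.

step 1: x^-=[2.9400]  P^-=[0.7000]  H_jac=[5.8800]  S=[24.3921]  K=[0.1687]  nu=[-8.9836]  x^+=[1.4241]  P^+=[0.0055]
step 2: x^-=[1.4241]  P^-=[0.1055]  H_jac=[2.8482]  S=[1.0454]  K=[0.2873]  nu=[-3.6080]  x^+=[0.3875]  P^+=[0.0192]
step 3: x^-=[0.3875]  P^-=[0.1192]  H_jac=[0.7750]  S=[0.2616]  K=[0.3531]  nu=[-0.2202]  x^+=[0.3098]  P^+=[0.0866]

H_jac[0,0] = 0.7750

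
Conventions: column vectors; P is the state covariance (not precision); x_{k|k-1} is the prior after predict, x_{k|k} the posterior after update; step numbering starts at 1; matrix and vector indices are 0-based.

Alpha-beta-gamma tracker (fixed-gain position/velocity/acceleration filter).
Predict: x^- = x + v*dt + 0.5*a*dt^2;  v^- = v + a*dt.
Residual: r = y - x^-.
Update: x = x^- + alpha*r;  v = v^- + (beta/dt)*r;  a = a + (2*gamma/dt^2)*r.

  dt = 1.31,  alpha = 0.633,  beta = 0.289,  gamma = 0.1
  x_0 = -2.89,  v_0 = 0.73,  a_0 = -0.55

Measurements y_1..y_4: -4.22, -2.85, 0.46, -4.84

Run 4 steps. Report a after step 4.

a_post = -0.1949

step 1: x_pred=-2.4056  r=-1.8144  x^+=-3.5541  v^+=-0.3908  a^+=-0.7615
step 2: x_pred=-4.7194  r=1.8694  x^+=-3.5361  v^+=-0.9759  a^+=-0.5436
step 3: x_pred=-5.2809  r=5.7409  x^+=-1.6469  v^+=-0.4215  a^+=0.1255
step 4: x_pred=-2.0914  r=-2.7486  x^+=-3.8312  v^+=-0.8635  a^+=-0.1949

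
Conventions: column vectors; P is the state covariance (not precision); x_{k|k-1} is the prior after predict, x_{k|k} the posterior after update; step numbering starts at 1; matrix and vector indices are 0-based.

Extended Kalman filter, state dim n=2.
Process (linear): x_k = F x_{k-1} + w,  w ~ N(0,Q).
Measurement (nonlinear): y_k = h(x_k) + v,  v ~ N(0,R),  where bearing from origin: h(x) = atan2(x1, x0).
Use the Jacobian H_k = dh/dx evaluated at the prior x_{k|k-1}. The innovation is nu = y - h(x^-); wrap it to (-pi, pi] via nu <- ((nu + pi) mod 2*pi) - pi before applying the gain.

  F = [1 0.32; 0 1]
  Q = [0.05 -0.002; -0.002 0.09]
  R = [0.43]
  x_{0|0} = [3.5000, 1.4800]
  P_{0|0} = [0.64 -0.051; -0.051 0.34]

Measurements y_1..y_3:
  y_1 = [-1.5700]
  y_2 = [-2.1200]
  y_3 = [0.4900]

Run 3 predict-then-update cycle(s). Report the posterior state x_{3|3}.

x_post = [4.7465, 0.6862]

step 1: x^-=[3.9736, 1.4800]  P^-=[0.6922 0.0558; 0.0558 0.4300]  H_jac=[-0.0823 0.2210]  S=[0.4537]  K=[-0.0984; 0.1994]  nu=[-1.9265]  x^+=[4.1632, 1.0959]  P^+=[0.6878 0.0647; 0.0647 0.4120]
step 2: x^-=[4.5139, 1.0959]  P^-=[0.8214 0.1945; 0.1945 0.5020]  H_jac=[-0.0508 0.2092]  S=[0.4500]  K=[-0.0023; 0.2114]  nu=[-2.3582]  x^+=[4.5193, 0.5973]  P^+=[0.8214 0.1947; 0.1947 0.4819]
step 3: x^-=[4.7104, 0.5973]  P^-=[1.0454 0.3469; 0.3469 0.5719]  H_jac=[-0.0265 0.2089]  S=[0.4519]  K=[0.0991; 0.2441]  nu=[0.3639]  x^+=[4.7465, 0.6862]  P^+=[1.0409 0.3360; 0.3360 0.5449]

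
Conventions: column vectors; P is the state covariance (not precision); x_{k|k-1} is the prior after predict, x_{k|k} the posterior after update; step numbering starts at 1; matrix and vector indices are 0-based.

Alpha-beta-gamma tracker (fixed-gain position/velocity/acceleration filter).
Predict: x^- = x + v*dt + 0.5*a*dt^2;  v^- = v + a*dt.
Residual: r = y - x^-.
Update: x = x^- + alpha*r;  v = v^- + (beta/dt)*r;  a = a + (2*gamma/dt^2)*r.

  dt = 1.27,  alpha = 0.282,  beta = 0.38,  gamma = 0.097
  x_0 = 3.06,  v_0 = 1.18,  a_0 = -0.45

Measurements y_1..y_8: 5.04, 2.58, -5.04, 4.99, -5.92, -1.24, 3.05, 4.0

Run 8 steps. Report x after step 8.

x_post = 1.5422

step 1: x_pred=4.1957  r=0.8443  x^+=4.4338  v^+=0.8611  a^+=-0.3484
step 2: x_pred=5.2464  r=-2.6664  x^+=4.4945  v^+=-0.3792  a^+=-0.6692
step 3: x_pred=3.4732  r=-8.5132  x^+=1.0725  v^+=-3.7763  a^+=-1.6931
step 4: x_pred=-5.0889  r=10.0789  x^+=-2.2466  v^+=-2.9109  a^+=-0.4808
step 5: x_pred=-6.3312  r=0.4112  x^+=-6.2153  v^+=-3.3985  a^+=-0.4314
step 6: x_pred=-10.8793  r=9.6393  x^+=-8.1610  v^+=-1.0622  a^+=0.7280
step 7: x_pred=-8.9228  r=11.9728  x^+=-5.5465  v^+=3.4448  a^+=2.1681
step 8: x_pred=0.5769  r=3.4231  x^+=1.5422  v^+=7.2226  a^+=2.5799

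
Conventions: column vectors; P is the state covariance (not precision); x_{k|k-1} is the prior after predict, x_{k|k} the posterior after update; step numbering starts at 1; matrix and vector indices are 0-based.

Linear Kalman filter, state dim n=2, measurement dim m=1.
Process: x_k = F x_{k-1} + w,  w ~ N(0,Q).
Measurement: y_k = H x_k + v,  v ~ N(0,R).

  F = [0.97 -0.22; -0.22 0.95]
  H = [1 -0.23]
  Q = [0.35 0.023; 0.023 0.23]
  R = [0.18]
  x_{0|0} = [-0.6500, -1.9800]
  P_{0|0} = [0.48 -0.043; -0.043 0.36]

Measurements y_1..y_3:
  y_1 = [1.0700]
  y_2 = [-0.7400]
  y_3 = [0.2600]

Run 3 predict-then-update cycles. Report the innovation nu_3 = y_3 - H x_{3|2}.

innov = [0.2023]

step 1: x^-=[-0.1949, -1.7380]  P^-=[0.8374 -0.1964; -0.1964 0.5961]  S=[1.1393]  K=[0.7747; -0.2927]  nu=[0.8652]  x^+=[0.4753, -1.9912]  P^+=[0.1537 0.0620; 0.0620 0.4985]
step 2: x^-=[0.8991, -1.9963]  P^-=[0.4923 -0.0539; -0.0539 0.6614]  S=[0.7321]  K=[0.6894; -0.2814]  nu=[-2.0983]  x^+=[-0.5474, -1.4058]  P^+=[0.1444 0.0881; 0.0881 0.6035]
step 3: x^-=[-0.2217, -1.2151]  P^-=[0.4774 -0.0484; -0.0484 0.7448]  S=[0.7191]  K=[0.6794; -0.3056]  nu=[0.2023]  x^+=[-0.0843, -1.2769]  P^+=[0.1455 0.1008; 0.1008 0.6776]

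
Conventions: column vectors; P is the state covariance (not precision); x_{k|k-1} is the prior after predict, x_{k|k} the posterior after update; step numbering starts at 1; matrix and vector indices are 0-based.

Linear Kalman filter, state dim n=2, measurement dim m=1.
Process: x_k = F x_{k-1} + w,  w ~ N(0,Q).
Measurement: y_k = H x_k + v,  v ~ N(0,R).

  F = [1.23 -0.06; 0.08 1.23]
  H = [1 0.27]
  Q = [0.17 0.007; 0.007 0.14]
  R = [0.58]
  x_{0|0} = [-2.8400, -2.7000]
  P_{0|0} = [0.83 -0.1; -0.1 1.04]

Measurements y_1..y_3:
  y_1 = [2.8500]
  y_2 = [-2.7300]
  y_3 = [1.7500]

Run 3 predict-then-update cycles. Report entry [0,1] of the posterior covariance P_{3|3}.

P_post[0,1] = -1.0806

step 1: x^-=[-3.3312, -3.5482]  P^-=[1.4442 -0.1389; -0.1389 1.6990]  S=[2.0731]  K=[0.6786; 0.1543]  nu=[7.1392]  x^+=[1.5132, -2.4467]  P^+=[0.4897 -0.3559; -0.3559 1.6497]
step 2: x^-=[2.0081, -2.8884]  P^-=[0.9693 -0.6033; -0.6033 2.5689]  S=[1.4108]  K=[0.5716; 0.0640]  nu=[-3.9582]  x^+=[-0.2544, -3.1416]  P^+=[0.5084 -0.6549; -0.6549 2.5631]
step 3: x^-=[-0.1245, -3.8846]  P^-=[1.0450 -1.1198; -1.1198 3.8921]  S=[1.3040]  K=[0.5695; -0.0529]  nu=[2.9233]  x^+=[1.5404, -4.0392]  P^+=[0.6221 -1.0806; -1.0806 3.8885]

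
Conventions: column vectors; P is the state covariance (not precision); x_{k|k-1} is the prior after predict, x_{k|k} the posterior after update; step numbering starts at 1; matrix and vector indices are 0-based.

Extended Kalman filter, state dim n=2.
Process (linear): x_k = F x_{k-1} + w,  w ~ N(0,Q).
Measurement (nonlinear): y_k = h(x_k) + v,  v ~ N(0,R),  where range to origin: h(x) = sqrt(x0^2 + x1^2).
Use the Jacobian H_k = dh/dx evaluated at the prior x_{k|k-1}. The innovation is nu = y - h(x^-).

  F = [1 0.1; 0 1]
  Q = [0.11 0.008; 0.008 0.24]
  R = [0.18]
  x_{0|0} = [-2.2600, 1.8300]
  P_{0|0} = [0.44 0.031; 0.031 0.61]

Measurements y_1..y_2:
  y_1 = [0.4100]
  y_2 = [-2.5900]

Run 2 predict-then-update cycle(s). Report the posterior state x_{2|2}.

step 1: x^-=[-2.0770, 1.8300]  P^-=[0.5623 0.1000; 0.1000 0.8500]  H_jac=[-0.7503 0.6611]  S=[0.7688]  K=[-0.4628; 0.6333]  nu=[-2.3582]  x^+=[-0.9857, 0.3366]  P^+=[0.3976 0.3253; 0.3253 0.5417]
step 2: x^-=[-0.9520, 0.3366]  P^-=[0.5781 0.3875; 0.3875 0.7817]  H_jac=[-0.9428 0.3333]  S=[0.5372]  K=[-0.7742; -0.1950]  nu=[-3.5998]  x^+=[1.8350, 1.0387]  P^+=[0.2561 0.3064; 0.3064 0.7612]

x_post = [1.8350, 1.0387]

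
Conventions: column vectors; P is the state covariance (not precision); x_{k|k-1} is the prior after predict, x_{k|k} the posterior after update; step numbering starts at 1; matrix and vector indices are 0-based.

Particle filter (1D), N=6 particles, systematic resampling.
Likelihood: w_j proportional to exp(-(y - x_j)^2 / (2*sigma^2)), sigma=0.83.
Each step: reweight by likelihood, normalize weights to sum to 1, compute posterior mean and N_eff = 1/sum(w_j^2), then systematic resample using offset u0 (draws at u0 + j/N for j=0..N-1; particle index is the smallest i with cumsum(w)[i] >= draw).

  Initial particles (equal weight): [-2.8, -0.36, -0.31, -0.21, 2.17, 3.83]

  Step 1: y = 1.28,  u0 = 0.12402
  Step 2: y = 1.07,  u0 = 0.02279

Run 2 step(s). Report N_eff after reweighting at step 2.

step 1: w=[0.0000, 0.1323, 0.1488, 0.1861, 0.5245, 0.0083]  mean=1.0372  Neff=2.8616  idx=[1, 3, 3, 4, 4, 4]
step 2: w=[0.1089, 0.1462, 0.1462, 0.1996, 0.1996, 0.1996]  mean=1.1985  Neff=5.7442  idx=[0, 1, 2, 3, 4, 5]

N_eff = 5.7442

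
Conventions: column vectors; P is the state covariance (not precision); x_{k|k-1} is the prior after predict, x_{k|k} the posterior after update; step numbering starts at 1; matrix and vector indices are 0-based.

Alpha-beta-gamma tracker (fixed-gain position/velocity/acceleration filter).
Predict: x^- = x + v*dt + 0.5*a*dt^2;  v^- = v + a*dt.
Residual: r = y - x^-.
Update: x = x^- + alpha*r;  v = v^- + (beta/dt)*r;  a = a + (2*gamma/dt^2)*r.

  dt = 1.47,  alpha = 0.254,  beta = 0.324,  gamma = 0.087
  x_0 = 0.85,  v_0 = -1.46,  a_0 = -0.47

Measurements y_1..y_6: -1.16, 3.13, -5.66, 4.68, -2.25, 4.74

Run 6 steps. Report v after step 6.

v_post = 3.5608

step 1: x_pred=-1.8040  r=0.6440  x^+=-1.6404  v^+=-2.0090  a^+=-0.4181
step 2: x_pred=-5.0454  r=8.1754  x^+=-2.9688  v^+=-0.8217  a^+=0.2402
step 3: x_pred=-3.9173  r=-1.7427  x^+=-4.3599  v^+=-0.8528  a^+=0.0998
step 4: x_pred=-5.5057  r=10.1857  x^+=-2.9185  v^+=1.5390  a^+=0.9200
step 5: x_pred=0.3378  r=-2.5878  x^+=-0.3195  v^+=2.3210  a^+=0.7116
step 6: x_pred=3.8612  r=0.8788  x^+=4.0844  v^+=3.5608  a^+=0.7824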